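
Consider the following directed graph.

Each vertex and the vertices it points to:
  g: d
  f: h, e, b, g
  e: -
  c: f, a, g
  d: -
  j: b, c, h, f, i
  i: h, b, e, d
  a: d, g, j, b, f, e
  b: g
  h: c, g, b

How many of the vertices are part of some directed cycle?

6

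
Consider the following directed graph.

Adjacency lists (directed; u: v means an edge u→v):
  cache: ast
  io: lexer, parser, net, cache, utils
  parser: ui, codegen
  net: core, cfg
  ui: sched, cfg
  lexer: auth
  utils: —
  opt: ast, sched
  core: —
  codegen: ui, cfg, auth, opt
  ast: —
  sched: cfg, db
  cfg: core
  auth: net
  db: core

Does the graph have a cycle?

DFS with white/gray/black marking, starting from parser:
parser gray
  ui gray
    sched gray
      cfg gray
        core gray
        core black
      cfg black
      db gray
        db→core: core black — skip
      db black
    sched black
    ui→cfg: cfg black — skip
  ui black
  codegen gray
    codegen→ui: ui black — skip
    codegen→cfg: cfg black — skip
    auth gray
      net gray
        net→core: core black — skip
        net→cfg: cfg black — skip
      net black
    auth black
    opt gray
      ast gray
      ast black
      opt→sched: sched black — skip
    opt black
  codegen black
parser black
cache gray
  cache→ast: ast black — skip
cache black
io gray
  lexer gray
    lexer→auth: auth black — skip
  lexer black
  io→parser: parser black — skip
  io→net: net black — skip
  io→cache: cache black — skip
  utils gray
  utils black
io black
Every edge goes to a white or black vertex — no back edge, so the graph is acyclic.

No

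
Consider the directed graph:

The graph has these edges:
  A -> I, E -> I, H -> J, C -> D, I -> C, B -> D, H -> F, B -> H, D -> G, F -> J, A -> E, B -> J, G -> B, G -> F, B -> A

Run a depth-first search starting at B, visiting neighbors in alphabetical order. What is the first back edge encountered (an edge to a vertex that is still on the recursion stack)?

DFS from B (visiting neighbors in alphabetical order); mark gray on enter, black on exit:
B gray
  A gray
    E gray
      I gray
        C gray
          D gray
            G gray
              G→B: B is gray → back edge
First back edge: G → B.

G->B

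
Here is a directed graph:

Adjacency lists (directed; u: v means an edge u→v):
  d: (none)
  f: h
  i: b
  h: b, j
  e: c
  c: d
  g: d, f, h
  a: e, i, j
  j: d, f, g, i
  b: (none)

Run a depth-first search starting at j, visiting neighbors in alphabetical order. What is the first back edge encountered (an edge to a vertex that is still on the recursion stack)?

DFS from j (visiting neighbors in alphabetical order); mark gray on enter, black on exit:
j gray
  d gray
  d black
  f gray
    h gray
      b gray
      b black
      h→j: j is gray → back edge
First back edge: h → j.

h→j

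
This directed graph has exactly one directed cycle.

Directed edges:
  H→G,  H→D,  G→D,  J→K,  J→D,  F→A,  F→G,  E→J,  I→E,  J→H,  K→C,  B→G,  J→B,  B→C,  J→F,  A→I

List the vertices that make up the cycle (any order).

A, E, F, I, J

DFS with gray/black marking from E:
E gray
  J gray
    F gray
      G gray
        D gray
        D black
      G black
      A gray
        I gray
          I→E: E is gray → back edge
Back edge closes the cycle E → J → F → A → I → E; its vertices are {A, E, F, I, J}.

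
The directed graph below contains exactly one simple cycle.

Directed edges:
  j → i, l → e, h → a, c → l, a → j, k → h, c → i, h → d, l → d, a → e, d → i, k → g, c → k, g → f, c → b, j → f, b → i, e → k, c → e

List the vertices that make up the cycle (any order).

a, e, h, k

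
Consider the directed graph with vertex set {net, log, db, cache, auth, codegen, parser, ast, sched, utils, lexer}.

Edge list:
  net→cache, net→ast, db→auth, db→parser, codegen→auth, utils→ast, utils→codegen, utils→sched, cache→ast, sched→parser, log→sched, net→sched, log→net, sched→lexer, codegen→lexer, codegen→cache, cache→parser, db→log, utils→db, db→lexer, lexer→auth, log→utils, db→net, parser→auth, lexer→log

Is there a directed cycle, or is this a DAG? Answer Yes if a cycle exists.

DFS with white/gray/black marking, starting from lexer:
lexer gray
  log gray
    sched gray
      parser gray
        auth gray
        auth black
      parser black
      sched→lexer: lexer is gray → back edge
Back edge found, so a cycle exists: lexer → log → sched → lexer.

Yes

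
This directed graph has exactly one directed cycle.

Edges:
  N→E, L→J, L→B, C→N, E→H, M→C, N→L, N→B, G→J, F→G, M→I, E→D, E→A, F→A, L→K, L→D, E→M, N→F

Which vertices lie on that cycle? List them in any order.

C, E, M, N

DFS with gray/black marking from N:
N gray
  E gray
    A gray
    A black
    D gray
    D black
    M gray
      C gray
        C→N: N is gray → back edge
Back edge closes the cycle N → E → M → C → N; its vertices are {C, E, M, N}.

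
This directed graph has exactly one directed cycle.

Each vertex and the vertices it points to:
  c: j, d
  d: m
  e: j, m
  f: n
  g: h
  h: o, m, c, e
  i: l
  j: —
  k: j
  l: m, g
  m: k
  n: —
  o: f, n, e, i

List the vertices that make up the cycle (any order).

g, h, i, l, o

DFS with gray/black marking from h:
h gray
  o gray
    f gray
      n gray
      n black
    f black
    o→n: n black — skip
    e gray
      j gray
      j black
      m gray
        k gray
          k→j: j black — skip
        k black
      m black
    e black
    i gray
      l gray
        l→m: m black — skip
        g gray
          g→h: h is gray → back edge
Back edge closes the cycle h → o → i → l → g → h; its vertices are {g, h, i, l, o}.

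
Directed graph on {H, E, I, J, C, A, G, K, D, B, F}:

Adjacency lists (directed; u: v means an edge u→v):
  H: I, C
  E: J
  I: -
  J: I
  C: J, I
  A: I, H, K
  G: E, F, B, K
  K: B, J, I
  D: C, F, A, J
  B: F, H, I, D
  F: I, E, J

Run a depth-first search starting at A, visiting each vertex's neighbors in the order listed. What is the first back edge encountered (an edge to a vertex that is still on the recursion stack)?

DFS from A (visiting each vertex's neighbors in the order listed); mark gray on enter, black on exit:
A gray
  I gray
  I black
  H gray
    H→I: I black — skip
    C gray
      J gray
        J→I: I black — skip
      J black
      C→I: I black — skip
    C black
  H black
  K gray
    B gray
      F gray
        F→I: I black — skip
        E gray
          E→J: J black — skip
        E black
        F→J: J black — skip
      F black
      B→H: H black — skip
      B→I: I black — skip
      D gray
        D→C: C black — skip
        D→F: F black — skip
        D→A: A is gray → back edge
First back edge: D → A.

D->A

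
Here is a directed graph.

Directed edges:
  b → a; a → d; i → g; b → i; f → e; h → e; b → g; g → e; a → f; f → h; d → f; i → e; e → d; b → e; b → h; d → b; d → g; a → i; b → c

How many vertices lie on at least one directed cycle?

8

A vertex is on a directed cycle iff it belongs to a strongly connected component of size ≥ 2 (or has a self-loop).
The vertices on cycles are {a, b, d, e, f, g, h, i} — 8 in total.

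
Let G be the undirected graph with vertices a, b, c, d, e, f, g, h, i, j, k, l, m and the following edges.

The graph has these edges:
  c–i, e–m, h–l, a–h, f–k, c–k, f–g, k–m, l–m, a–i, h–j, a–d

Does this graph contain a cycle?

DFS, tracking each vertex's parent; an edge to a visited non-parent vertex closes a cycle.
Start from m:
visit m (parent –)
  visit l (parent m)
    l–m: parent, skip
    visit h (parent l)
      visit a (parent h)
        visit d (parent a)
          d–a: parent, skip
        visit i (parent a)
          i–a: parent, skip
          visit c (parent i)
            visit k (parent c)
              visit f (parent k)
                visit g (parent f)
                  g–f: parent, skip
                f–k: parent, skip
              k–m: m visited and ≠ parent → cycle
Cycle: m – l – h – a – i – c – k – m.

Yes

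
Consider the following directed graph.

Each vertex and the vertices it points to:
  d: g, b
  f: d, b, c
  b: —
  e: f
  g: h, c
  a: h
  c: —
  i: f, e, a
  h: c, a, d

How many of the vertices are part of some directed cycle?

4

A vertex is on a directed cycle iff it belongs to a strongly connected component of size ≥ 2 (or has a self-loop).
The vertices on cycles are {a, d, g, h} — 4 in total.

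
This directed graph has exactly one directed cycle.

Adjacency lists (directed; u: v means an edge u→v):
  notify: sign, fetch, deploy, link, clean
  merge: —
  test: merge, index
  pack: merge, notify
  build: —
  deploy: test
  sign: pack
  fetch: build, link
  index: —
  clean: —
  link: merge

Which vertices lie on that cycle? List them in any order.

pack, sign, notify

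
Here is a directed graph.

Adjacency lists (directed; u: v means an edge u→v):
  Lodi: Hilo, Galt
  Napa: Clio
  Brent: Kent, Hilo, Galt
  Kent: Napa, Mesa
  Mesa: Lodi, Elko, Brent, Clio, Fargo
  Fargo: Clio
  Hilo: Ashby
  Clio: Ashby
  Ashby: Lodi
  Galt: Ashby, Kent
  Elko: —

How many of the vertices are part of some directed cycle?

10

A vertex is on a directed cycle iff it belongs to a strongly connected component of size ≥ 2 (or has a self-loop).
The vertices on cycles are {Clio, Galt, Hilo, Kent, Lodi, Mesa, Napa, Ashby, Brent, Fargo} — 10 in total.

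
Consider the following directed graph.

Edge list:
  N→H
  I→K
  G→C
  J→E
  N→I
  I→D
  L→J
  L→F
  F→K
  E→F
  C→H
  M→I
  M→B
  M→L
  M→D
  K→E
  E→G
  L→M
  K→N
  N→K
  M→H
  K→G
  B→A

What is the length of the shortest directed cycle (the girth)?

2

For each vertex v, BFS finds the shortest path from v back to v.
The shortest such closed walk is M → L → M, length 2.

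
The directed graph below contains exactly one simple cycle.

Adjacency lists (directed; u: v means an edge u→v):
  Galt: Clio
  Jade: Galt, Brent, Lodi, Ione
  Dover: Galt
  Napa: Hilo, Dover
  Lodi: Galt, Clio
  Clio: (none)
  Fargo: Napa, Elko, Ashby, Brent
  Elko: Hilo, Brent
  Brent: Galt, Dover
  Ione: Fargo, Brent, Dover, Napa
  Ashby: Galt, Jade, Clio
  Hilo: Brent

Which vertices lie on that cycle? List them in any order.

DFS with gray/black marking from Fargo:
Fargo gray
  Napa gray
    Hilo gray
      Brent gray
        Galt gray
          Clio gray
          Clio black
        Galt black
        Dover gray
          Dover→Galt: Galt black — skip
        Dover black
      Brent black
    Hilo black
    Napa→Dover: Dover black — skip
  Napa black
  Elko gray
    Elko→Hilo: Hilo black — skip
    Elko→Brent: Brent black — skip
  Elko black
  Ashby gray
    Ashby→Galt: Galt black — skip
    Jade gray
      Jade→Galt: Galt black — skip
      Jade→Brent: Brent black — skip
      Lodi gray
        Lodi→Galt: Galt black — skip
        Lodi→Clio: Clio black — skip
      Lodi black
      Ione gray
        Ione→Fargo: Fargo is gray → back edge
Back edge closes the cycle Fargo → Ashby → Jade → Ione → Fargo; its vertices are {Ione, Jade, Ashby, Fargo}.

Ione, Jade, Ashby, Fargo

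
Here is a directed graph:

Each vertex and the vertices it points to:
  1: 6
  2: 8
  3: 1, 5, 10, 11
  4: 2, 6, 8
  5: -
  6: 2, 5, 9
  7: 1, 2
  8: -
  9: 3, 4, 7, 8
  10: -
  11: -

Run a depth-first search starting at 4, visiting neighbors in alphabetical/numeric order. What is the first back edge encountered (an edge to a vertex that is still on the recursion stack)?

1→6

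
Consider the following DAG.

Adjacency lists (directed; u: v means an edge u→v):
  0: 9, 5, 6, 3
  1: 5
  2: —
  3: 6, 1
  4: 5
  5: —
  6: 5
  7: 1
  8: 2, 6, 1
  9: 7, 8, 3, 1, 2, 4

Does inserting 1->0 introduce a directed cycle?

Yes

Adding 1→0 creates a cycle iff 0 can already reach 1.
Path from 0: 0 → 9 → 1.
So 0 → … → 1 → 0 is a cycle.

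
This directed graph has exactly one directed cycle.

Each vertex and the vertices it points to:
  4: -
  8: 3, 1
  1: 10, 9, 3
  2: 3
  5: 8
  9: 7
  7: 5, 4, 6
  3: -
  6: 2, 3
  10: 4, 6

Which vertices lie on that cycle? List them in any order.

1, 5, 7, 8, 9

DFS with gray/black marking from 1:
1 gray
  10 gray
    4 gray
    4 black
    6 gray
      2 gray
        3 gray
        3 black
      2 black
      6→3: 3 black — skip
    6 black
  10 black
  9 gray
    7 gray
      5 gray
        8 gray
          8→3: 3 black — skip
          8→1: 1 is gray → back edge
Back edge closes the cycle 1 → 9 → 7 → 5 → 8 → 1; its vertices are {1, 5, 7, 8, 9}.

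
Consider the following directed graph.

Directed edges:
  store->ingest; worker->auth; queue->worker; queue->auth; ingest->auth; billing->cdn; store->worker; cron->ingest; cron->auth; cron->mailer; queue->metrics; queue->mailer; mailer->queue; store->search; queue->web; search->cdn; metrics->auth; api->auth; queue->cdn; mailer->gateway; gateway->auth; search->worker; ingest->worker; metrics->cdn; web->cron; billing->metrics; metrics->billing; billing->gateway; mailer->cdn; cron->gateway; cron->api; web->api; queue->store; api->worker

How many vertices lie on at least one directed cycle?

6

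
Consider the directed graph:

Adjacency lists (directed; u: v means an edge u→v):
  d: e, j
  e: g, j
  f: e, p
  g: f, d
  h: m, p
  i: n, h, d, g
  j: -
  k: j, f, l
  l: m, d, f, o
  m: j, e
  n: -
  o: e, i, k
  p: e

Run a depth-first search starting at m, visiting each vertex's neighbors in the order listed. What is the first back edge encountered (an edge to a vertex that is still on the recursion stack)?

f->e

DFS from m (visiting each vertex's neighbors in the order listed); mark gray on enter, black on exit:
m gray
  j gray
  j black
  e gray
    g gray
      f gray
        f→e: e is gray → back edge
First back edge: f → e.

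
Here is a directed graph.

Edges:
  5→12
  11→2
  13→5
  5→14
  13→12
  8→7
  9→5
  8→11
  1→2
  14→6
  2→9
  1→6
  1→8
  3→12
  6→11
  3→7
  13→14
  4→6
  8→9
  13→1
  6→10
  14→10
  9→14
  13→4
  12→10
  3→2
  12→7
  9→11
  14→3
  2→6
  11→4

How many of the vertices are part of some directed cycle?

8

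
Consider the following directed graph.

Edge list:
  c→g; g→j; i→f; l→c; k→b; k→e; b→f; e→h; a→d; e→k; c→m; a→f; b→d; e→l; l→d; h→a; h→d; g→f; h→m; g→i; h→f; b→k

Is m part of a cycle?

m lies on a cycle iff there is a path from m back to itself.
Exploring from m, it never reaches itself; equivalently, its strongly connected component is a singleton.

No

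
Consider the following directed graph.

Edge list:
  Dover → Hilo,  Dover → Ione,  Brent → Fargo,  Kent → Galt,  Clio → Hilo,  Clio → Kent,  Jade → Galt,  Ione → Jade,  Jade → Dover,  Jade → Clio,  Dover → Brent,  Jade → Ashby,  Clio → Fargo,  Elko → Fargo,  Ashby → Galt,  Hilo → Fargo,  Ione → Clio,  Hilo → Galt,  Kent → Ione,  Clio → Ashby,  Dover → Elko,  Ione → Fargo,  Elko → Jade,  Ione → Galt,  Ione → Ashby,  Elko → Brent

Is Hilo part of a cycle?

No

Hilo lies on a cycle iff there is a path from Hilo back to itself.
Exploring from Hilo, it never reaches itself; equivalently, its strongly connected component is a singleton.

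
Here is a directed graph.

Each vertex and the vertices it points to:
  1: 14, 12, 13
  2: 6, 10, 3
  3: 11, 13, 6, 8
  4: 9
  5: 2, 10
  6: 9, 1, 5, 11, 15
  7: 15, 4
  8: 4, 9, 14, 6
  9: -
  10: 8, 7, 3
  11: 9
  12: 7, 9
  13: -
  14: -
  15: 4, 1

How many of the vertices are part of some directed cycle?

10

A vertex is on a directed cycle iff it belongs to a strongly connected component of size ≥ 2 (or has a self-loop).
The vertices on cycles are {1, 2, 3, 5, 6, 7, 8, 10, 12, 15} — 10 in total.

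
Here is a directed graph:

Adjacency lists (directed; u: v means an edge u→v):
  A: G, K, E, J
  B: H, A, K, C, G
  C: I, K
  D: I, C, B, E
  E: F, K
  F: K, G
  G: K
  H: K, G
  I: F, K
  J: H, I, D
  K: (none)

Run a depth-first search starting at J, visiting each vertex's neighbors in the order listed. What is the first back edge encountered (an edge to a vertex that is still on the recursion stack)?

A→J

DFS from J (visiting each vertex's neighbors in the order listed); mark gray on enter, black on exit:
J gray
  H gray
    K gray
    K black
    G gray
      G→K: K black — skip
    G black
  H black
  I gray
    F gray
      F→K: K black — skip
      F→G: G black — skip
    F black
    I→K: K black — skip
  I black
  D gray
    D→I: I black — skip
    C gray
      C→I: I black — skip
      C→K: K black — skip
    C black
    B gray
      B→H: H black — skip
      A gray
        A→G: G black — skip
        A→K: K black — skip
        E gray
          E→F: F black — skip
          E→K: K black — skip
        E black
        A→J: J is gray → back edge
First back edge: A → J.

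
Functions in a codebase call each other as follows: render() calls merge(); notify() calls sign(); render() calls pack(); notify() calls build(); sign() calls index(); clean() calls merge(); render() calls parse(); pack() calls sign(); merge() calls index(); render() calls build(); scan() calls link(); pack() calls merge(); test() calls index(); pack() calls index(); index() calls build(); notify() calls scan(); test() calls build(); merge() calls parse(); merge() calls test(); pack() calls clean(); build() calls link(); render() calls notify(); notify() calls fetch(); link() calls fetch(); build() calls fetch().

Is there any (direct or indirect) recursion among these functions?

No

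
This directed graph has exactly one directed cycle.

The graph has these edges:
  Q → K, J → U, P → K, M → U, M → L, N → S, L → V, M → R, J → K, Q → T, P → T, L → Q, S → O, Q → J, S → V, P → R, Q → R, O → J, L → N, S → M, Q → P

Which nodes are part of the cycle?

L, M, N, S

DFS with gray/black marking from L:
L gray
  N gray
    S gray
      M gray
        R gray
        R black
        U gray
        U black
        M→L: L is gray → back edge
Back edge closes the cycle L → N → S → M → L; its vertices are {L, M, N, S}.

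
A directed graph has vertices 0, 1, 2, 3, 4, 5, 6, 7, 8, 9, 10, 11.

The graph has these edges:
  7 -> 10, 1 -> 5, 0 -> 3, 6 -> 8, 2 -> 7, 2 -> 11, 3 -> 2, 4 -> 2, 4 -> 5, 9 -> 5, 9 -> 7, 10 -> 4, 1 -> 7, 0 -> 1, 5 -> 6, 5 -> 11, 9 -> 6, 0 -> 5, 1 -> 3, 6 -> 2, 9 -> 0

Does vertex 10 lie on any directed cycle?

Yes

10 is on a cycle iff 10 can reach itself via ≥1 edge.
10 → 4 → 2 → 7 → 10 — yes.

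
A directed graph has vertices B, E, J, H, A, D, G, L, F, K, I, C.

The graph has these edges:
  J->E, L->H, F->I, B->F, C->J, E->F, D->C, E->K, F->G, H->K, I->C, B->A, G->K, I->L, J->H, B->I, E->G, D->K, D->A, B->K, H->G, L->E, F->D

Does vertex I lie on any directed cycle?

I is on a cycle iff I can reach itself via ≥1 edge.
I → L → E → F → I — yes.

Yes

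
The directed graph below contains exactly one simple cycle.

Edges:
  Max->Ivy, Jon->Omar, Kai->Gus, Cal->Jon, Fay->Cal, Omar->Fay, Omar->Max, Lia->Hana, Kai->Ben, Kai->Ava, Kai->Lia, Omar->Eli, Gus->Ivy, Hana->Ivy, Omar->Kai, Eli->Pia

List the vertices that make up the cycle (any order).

DFS with gray/black marking from Jon:
Jon gray
  Omar gray
    Fay gray
      Cal gray
        Cal→Jon: Jon is gray → back edge
Back edge closes the cycle Jon → Omar → Fay → Cal → Jon; its vertices are {Cal, Fay, Jon, Omar}.

Cal, Fay, Jon, Omar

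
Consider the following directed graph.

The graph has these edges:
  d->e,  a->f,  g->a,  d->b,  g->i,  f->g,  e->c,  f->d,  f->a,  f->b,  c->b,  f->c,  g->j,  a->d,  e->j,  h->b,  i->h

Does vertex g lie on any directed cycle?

Yes

g is on a cycle iff g can reach itself via ≥1 edge.
g → a → f → g — yes.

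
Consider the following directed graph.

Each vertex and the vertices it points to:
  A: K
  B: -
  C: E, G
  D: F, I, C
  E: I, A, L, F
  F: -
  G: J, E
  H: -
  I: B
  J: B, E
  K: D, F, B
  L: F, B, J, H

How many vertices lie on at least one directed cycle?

8

A vertex is on a directed cycle iff it belongs to a strongly connected component of size ≥ 2 (or has a self-loop).
The vertices on cycles are {A, C, D, E, G, J, K, L} — 8 in total.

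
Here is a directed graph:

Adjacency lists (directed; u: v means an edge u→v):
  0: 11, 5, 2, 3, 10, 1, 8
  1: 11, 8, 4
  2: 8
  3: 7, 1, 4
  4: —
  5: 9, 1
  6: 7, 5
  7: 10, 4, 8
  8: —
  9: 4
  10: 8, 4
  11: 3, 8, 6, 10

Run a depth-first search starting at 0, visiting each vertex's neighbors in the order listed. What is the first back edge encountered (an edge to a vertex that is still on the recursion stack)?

DFS from 0 (visiting each vertex's neighbors in the order listed); mark gray on enter, black on exit:
0 gray
  11 gray
    3 gray
      7 gray
        10 gray
          8 gray
          8 black
          4 gray
          4 black
        10 black
        7→4: 4 black — skip
        7→8: 8 black — skip
      7 black
      1 gray
        1→11: 11 is gray → back edge
First back edge: 1 → 11.

1->11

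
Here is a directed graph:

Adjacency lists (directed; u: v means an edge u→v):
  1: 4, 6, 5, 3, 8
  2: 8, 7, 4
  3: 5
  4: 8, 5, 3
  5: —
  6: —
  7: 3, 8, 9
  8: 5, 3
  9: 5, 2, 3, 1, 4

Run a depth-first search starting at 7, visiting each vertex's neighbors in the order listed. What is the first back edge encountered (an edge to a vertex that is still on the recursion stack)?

DFS from 7 (visiting each vertex's neighbors in the order listed); mark gray on enter, black on exit:
7 gray
  3 gray
    5 gray
    5 black
  3 black
  8 gray
    8→5: 5 black — skip
    8→3: 3 black — skip
  8 black
  9 gray
    9→5: 5 black — skip
    2 gray
      2→8: 8 black — skip
      2→7: 7 is gray → back edge
First back edge: 2 → 7.

2->7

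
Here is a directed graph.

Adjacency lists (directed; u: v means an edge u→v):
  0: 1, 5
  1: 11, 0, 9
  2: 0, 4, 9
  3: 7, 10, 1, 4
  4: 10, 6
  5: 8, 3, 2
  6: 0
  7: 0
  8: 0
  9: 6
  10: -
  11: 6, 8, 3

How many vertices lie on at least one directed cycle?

A vertex is on a directed cycle iff it belongs to a strongly connected component of size ≥ 2 (or has a self-loop).
The vertices on cycles are {0, 1, 2, 3, 4, 5, 6, 7, 8, 9, 11} — 11 in total.

11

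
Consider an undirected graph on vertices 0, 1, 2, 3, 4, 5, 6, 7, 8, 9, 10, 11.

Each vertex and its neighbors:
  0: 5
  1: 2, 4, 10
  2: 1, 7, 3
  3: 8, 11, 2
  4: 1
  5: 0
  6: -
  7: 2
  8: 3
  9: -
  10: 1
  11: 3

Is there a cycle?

No

DFS, tracking each vertex's parent; an edge to a visited non-parent vertex closes a cycle.
Start from 3:
visit 3 (parent –)
  visit 8 (parent 3)
    8–3: parent, skip
  visit 11 (parent 3)
    11–3: parent, skip
  visit 2 (parent 3)
    visit 1 (parent 2)
      1–2: parent, skip
      visit 4 (parent 1)
        4–1: parent, skip
      visit 10 (parent 1)
        10–1: parent, skip
    visit 7 (parent 2)
      7–2: parent, skip
    2–3: parent, skip
visit 0 (parent –)
  visit 5 (parent 0)
    5–0: parent, skip
visit 6 (parent –)
visit 9 (parent –)
No non-parent visited neighbor found — the graph is a forest.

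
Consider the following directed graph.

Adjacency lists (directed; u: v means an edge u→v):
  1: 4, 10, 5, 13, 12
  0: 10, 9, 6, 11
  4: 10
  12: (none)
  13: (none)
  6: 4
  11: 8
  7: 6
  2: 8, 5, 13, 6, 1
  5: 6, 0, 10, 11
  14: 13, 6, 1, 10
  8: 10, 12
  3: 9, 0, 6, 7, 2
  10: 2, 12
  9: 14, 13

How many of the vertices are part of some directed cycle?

A vertex is on a directed cycle iff it belongs to a strongly connected component of size ≥ 2 (or has a self-loop).
The vertices on cycles are {0, 1, 2, 4, 5, 6, 8, 9, 10, 11, 14} — 11 in total.

11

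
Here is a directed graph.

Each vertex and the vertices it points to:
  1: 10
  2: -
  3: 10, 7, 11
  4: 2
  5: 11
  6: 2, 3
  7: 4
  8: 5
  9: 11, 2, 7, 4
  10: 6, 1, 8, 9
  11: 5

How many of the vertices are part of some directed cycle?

6

A vertex is on a directed cycle iff it belongs to a strongly connected component of size ≥ 2 (or has a self-loop).
The vertices on cycles are {1, 3, 5, 6, 10, 11} — 6 in total.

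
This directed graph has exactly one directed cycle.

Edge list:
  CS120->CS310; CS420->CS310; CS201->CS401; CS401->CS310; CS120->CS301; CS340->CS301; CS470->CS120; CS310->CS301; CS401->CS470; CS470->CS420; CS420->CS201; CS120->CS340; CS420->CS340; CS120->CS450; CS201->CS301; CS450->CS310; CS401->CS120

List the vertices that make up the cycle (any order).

CS201, CS401, CS420, CS470

DFS with gray/black marking from CS401:
CS401 gray
  CS310 gray
    CS301 gray
    CS301 black
  CS310 black
  CS470 gray
    CS420 gray
      CS201 gray
        CS201→CS301: CS301 black — skip
        CS201→CS401: CS401 is gray → back edge
Back edge closes the cycle CS401 → CS470 → CS420 → CS201 → CS401; its vertices are {CS201, CS401, CS420, CS470}.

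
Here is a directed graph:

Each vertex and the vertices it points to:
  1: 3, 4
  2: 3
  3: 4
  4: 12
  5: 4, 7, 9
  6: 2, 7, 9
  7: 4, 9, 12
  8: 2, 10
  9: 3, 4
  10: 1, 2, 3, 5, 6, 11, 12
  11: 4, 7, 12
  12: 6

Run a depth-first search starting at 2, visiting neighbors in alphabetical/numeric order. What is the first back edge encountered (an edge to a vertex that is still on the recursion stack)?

DFS from 2 (visiting neighbors in alphabetical/numeric order); mark gray on enter, black on exit:
2 gray
  3 gray
    4 gray
      12 gray
        6 gray
          6→2: 2 is gray → back edge
First back edge: 6 → 2.

6->2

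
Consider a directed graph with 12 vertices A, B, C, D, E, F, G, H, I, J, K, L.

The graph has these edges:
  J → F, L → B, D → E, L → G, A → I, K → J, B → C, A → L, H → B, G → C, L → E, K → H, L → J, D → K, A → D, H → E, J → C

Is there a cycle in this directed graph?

DFS with white/gray/black marking, starting from J:
J gray
  C gray
  C black
  F gray
  F black
J black
A gray
  I gray
  I black
  D gray
    E gray
    E black
    K gray
      H gray
        H→E: E black — skip
        B gray
          B→C: C black — skip
        B black
      H black
      K→J: J black — skip
    K black
  D black
  L gray
    L→B: B black — skip
    L→J: J black — skip
    L→E: E black — skip
    G gray
      G→C: C black — skip
    G black
  L black
A black
Every edge goes to a white or black vertex — no back edge, so the graph is acyclic.

No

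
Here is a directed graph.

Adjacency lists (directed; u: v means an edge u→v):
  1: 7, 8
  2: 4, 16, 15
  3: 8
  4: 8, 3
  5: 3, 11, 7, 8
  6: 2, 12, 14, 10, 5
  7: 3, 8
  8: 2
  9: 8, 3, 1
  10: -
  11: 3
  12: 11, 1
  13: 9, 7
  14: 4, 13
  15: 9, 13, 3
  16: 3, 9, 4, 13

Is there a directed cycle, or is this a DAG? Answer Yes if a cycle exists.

Yes

DFS with white/gray/black marking, starting from 13:
13 gray
  9 gray
    8 gray
      2 gray
        4 gray
          4→8: 8 is gray → back edge
Back edge found, so a cycle exists: 8 → 2 → 4 → 8.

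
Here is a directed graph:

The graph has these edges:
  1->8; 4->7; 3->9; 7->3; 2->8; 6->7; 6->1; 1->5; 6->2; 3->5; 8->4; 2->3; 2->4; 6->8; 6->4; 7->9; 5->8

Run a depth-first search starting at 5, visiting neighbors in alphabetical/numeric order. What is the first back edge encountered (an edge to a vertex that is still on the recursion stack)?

3→5

DFS from 5 (visiting neighbors in alphabetical/numeric order); mark gray on enter, black on exit:
5 gray
  8 gray
    4 gray
      7 gray
        3 gray
          3→5: 5 is gray → back edge
First back edge: 3 → 5.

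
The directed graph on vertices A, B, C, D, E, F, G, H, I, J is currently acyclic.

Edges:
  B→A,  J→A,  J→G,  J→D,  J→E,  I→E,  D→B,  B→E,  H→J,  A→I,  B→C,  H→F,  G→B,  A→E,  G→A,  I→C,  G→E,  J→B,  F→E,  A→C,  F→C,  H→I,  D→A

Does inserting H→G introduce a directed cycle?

Adding H→G creates a cycle iff G can already reach H.
Explore from G: no path reaches H. The graph stays acyclic.

No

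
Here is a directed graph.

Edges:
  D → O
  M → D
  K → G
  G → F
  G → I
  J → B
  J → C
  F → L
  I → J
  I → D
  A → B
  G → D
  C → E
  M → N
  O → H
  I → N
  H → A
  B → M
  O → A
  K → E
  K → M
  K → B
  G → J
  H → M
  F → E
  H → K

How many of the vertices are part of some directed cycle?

10

A vertex is on a directed cycle iff it belongs to a strongly connected component of size ≥ 2 (or has a self-loop).
The vertices on cycles are {A, B, D, G, H, I, J, K, M, O} — 10 in total.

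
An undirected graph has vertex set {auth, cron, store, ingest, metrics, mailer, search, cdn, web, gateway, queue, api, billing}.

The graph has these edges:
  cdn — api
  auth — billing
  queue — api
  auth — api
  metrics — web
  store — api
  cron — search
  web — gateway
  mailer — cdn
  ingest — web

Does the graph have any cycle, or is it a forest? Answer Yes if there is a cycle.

DFS, tracking each vertex's parent; an edge to a visited non-parent vertex closes a cycle.
Start from store:
visit store (parent –)
  visit api (parent store)
    api–store: parent, skip
    visit cdn (parent api)
      visit mailer (parent cdn)
        mailer–cdn: parent, skip
      cdn–api: parent, skip
    visit queue (parent api)
      queue–api: parent, skip
    visit auth (parent api)
      auth–api: parent, skip
      visit billing (parent auth)
        billing–auth: parent, skip
visit cron (parent –)
  visit search (parent cron)
    search–cron: parent, skip
visit ingest (parent –)
  visit web (parent ingest)
    web–ingest: parent, skip
    visit gateway (parent web)
      gateway–web: parent, skip
    visit metrics (parent web)
      metrics–web: parent, skip
No non-parent visited neighbor found — the graph is a forest.

No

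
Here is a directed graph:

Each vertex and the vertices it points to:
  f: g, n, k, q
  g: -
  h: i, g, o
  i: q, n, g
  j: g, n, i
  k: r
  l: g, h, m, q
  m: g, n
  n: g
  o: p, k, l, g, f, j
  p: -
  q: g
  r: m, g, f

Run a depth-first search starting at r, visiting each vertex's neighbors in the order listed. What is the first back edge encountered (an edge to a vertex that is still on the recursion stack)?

k->r

DFS from r (visiting each vertex's neighbors in the order listed); mark gray on enter, black on exit:
r gray
  m gray
    g gray
    g black
    n gray
      n→g: g black — skip
    n black
  m black
  r→g: g black — skip
  f gray
    f→g: g black — skip
    f→n: n black — skip
    k gray
      k→r: r is gray → back edge
First back edge: k → r.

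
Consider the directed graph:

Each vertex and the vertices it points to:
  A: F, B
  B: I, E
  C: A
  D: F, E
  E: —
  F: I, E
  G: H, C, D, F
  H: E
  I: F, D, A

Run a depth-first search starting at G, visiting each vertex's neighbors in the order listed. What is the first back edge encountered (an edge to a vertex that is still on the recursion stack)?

DFS from G (visiting each vertex's neighbors in the order listed); mark gray on enter, black on exit:
G gray
  H gray
    E gray
    E black
  H black
  C gray
    A gray
      F gray
        I gray
          I→F: F is gray → back edge
First back edge: I → F.

I→F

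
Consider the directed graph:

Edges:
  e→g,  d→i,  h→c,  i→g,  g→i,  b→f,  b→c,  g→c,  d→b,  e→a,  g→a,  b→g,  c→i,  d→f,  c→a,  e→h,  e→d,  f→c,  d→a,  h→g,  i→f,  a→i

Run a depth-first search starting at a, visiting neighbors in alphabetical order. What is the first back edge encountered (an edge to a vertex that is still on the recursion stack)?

c->a

DFS from a (visiting neighbors in alphabetical order); mark gray on enter, black on exit:
a gray
  i gray
    f gray
      c gray
        c→a: a is gray → back edge
First back edge: c → a.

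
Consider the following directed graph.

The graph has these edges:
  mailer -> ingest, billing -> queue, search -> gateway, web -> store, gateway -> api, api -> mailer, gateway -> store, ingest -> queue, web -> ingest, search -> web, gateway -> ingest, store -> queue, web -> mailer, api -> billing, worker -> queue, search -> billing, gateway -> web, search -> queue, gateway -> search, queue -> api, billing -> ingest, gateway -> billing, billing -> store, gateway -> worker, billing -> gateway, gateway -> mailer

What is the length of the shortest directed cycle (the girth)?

2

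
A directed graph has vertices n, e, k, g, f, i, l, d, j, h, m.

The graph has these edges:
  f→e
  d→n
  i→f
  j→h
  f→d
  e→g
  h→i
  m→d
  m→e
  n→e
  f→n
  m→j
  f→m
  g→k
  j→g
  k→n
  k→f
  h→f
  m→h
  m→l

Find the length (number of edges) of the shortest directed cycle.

3

For each vertex v, BFS finds the shortest path from v back to v.
The shortest such closed walk is m → h → f → m, length 3.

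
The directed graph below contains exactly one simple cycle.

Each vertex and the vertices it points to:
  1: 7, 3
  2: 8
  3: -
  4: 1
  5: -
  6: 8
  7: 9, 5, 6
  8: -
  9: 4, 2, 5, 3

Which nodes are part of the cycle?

DFS with gray/black marking from 7:
7 gray
  9 gray
    4 gray
      1 gray
        1→7: 7 is gray → back edge
Back edge closes the cycle 7 → 9 → 4 → 1 → 7; its vertices are {1, 4, 7, 9}.

1, 4, 7, 9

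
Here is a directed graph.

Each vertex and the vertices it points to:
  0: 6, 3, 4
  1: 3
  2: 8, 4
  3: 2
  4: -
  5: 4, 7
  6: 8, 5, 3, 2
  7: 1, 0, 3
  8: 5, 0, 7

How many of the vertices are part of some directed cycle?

A vertex is on a directed cycle iff it belongs to a strongly connected component of size ≥ 2 (or has a self-loop).
The vertices on cycles are {0, 1, 2, 3, 5, 6, 7, 8} — 8 in total.

8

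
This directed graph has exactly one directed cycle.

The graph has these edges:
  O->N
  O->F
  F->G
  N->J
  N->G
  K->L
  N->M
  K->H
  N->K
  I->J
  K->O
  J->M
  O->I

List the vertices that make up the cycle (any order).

DFS with gray/black marking from K:
K gray
  O gray
    I gray
      J gray
        M gray
        M black
      J black
    I black
    N gray
      N→J: J black — skip
      N→K: K is gray → back edge
Back edge closes the cycle K → O → N → K; its vertices are {K, N, O}.

K, N, O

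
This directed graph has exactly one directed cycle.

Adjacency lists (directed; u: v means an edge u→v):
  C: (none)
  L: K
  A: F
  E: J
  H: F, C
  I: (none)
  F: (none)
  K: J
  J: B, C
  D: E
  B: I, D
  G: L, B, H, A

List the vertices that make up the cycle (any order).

B, D, E, J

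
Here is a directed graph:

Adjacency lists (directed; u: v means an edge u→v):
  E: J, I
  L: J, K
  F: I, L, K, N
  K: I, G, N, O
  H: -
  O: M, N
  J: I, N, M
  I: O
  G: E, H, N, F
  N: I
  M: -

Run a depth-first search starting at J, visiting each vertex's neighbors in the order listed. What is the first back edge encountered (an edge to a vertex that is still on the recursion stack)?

N->I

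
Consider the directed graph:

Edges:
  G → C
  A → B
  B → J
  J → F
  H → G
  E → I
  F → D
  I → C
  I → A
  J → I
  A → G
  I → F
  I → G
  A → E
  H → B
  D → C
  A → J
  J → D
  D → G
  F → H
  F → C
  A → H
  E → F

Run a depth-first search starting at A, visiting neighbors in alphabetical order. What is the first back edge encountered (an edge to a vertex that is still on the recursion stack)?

H->B

DFS from A (visiting neighbors in alphabetical order); mark gray on enter, black on exit:
A gray
  B gray
    J gray
      D gray
        C gray
        C black
        G gray
          G→C: C black — skip
        G black
      D black
      F gray
        F→C: C black — skip
        F→D: D black — skip
        H gray
          H→B: B is gray → back edge
First back edge: H → B.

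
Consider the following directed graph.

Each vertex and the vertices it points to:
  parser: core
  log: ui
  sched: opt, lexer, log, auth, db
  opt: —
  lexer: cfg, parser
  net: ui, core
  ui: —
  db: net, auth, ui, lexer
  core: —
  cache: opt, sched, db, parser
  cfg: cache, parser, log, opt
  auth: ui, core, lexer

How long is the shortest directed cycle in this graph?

For each vertex v, BFS finds the shortest path from v back to v.
The shortest such closed walk is cfg → cache → sched → lexer → cfg, length 4.

4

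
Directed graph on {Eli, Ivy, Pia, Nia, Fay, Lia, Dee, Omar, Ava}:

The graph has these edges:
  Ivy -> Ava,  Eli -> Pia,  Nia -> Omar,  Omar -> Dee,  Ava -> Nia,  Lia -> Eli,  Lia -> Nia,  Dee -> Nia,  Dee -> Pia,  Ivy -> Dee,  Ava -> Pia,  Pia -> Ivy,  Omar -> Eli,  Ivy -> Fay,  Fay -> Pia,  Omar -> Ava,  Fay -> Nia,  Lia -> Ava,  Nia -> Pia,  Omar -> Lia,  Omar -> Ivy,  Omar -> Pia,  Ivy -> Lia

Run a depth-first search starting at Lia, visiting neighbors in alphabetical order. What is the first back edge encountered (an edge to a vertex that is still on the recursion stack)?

Omar→Ava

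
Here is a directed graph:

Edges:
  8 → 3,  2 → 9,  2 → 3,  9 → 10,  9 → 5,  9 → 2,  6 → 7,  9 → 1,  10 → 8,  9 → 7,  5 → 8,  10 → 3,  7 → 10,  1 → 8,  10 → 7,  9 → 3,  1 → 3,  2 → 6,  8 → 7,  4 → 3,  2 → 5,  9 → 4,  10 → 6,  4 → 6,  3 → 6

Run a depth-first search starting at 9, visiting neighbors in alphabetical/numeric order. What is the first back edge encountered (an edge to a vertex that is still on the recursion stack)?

10->3

DFS from 9 (visiting neighbors in alphabetical/numeric order); mark gray on enter, black on exit:
9 gray
  1 gray
    3 gray
      6 gray
        7 gray
          10 gray
            10→3: 3 is gray → back edge
First back edge: 10 → 3.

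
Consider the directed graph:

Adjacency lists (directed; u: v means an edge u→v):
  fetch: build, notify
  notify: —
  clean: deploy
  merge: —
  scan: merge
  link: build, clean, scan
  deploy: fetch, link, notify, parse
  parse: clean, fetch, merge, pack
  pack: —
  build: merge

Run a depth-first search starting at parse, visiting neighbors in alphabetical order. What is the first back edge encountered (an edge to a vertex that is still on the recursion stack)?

DFS from parse (visiting neighbors in alphabetical order); mark gray on enter, black on exit:
parse gray
  clean gray
    deploy gray
      fetch gray
        build gray
          merge gray
          merge black
        build black
        notify gray
        notify black
      fetch black
      link gray
        link→build: build black — skip
        link→clean: clean is gray → back edge
First back edge: link → clean.

link->clean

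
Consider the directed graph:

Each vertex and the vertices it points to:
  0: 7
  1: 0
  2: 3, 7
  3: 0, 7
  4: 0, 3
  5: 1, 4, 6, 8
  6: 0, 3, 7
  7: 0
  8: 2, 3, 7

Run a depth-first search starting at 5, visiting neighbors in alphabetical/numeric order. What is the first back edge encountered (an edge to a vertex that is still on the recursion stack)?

DFS from 5 (visiting neighbors in alphabetical/numeric order); mark gray on enter, black on exit:
5 gray
  1 gray
    0 gray
      7 gray
        7→0: 0 is gray → back edge
First back edge: 7 → 0.

7→0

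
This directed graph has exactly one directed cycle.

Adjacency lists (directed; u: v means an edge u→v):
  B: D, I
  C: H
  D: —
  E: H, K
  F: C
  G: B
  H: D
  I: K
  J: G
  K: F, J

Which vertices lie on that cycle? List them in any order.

DFS with gray/black marking from K:
K gray
  F gray
    C gray
      H gray
        D gray
        D black
      H black
    C black
  F black
  J gray
    G gray
      B gray
        B→D: D black — skip
        I gray
          I→K: K is gray → back edge
Back edge closes the cycle K → J → G → B → I → K; its vertices are {B, G, I, J, K}.

B, G, I, J, K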